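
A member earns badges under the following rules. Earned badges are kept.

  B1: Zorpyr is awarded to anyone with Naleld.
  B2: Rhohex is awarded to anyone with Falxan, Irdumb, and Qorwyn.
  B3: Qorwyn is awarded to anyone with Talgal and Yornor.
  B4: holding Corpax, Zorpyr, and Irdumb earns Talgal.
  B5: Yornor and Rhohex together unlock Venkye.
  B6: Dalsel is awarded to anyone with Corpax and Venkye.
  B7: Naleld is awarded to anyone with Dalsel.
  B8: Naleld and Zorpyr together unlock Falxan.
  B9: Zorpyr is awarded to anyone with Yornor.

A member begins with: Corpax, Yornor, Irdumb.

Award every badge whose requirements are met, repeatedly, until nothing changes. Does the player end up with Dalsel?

No

Dalsel would need Corpax and Venkye (B6), but Venkye is never earned.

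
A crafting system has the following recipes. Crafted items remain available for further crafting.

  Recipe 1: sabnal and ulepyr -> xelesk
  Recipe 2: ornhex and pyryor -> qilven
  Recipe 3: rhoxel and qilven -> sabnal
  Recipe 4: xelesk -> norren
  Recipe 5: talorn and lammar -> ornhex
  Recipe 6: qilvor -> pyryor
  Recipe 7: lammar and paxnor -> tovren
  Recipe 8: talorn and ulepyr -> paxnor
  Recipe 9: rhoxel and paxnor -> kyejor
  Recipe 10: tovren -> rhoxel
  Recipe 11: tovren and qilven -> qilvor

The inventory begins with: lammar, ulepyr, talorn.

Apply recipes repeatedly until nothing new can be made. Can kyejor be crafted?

Using Recipe 8, talorn and ulepyr make paxnor.
lammar and paxnor -> tovren (Recipe 7).
Using Recipe 10, tovren makes rhoxel.
rhoxel and paxnor -> kyejor (Recipe 9).

Yes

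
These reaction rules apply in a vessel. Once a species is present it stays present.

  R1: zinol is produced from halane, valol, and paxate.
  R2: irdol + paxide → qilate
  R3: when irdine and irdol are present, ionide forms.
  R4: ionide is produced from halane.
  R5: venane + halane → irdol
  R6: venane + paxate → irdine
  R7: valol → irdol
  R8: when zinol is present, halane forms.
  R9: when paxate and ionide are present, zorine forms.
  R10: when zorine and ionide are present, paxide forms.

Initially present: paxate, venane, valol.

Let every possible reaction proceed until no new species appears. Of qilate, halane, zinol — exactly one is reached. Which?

qilate

venane and paxate present → irdine forms (R6).
valol present → irdol forms (R7).
irdine and irdol present → ionide forms (R3).
paxate and ionide present → zorine forms (R9).
zorine and ionide present → paxide forms (R10).
irdol and paxide present → qilate forms (R2).
halane would need zinol (R8), but zinol never forms. zinol would need halane, valol, and paxate (R1), but halane never forms.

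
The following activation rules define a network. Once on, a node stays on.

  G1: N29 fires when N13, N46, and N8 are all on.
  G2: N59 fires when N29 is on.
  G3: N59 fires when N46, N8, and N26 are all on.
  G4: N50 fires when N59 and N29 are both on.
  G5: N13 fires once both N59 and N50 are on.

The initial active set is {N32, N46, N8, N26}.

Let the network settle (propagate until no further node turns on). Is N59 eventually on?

N46, N8, and N26 are on, so N59 fires (G3).

Yes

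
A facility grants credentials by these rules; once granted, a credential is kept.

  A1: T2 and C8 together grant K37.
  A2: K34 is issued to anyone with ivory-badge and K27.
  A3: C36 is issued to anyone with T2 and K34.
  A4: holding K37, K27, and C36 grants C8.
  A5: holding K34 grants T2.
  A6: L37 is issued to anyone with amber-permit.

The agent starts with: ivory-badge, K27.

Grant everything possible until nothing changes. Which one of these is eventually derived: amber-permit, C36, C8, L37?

Holding ivory-badge and K27 grants K34 (A2).
Holding K34 grants T2 (A5).
Holding T2 and K34 grants C36 (A3).
C8 would need K37, K27, and C36 (A4), but K37 is never granted. No rule produces amber-permit, and it is not given. L37 would need amber-permit (A6), but amber-permit is never granted.

C36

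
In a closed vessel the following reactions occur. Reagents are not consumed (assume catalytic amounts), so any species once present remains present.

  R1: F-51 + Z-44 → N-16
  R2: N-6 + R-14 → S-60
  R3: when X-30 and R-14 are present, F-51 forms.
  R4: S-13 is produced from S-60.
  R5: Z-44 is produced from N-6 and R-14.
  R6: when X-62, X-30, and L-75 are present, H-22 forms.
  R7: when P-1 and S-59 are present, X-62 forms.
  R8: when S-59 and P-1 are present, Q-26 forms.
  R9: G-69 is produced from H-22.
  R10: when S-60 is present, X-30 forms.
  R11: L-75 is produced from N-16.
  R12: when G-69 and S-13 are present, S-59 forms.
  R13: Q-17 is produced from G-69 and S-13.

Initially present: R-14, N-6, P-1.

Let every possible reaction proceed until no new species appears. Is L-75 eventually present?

N-6 and R-14 present → S-60 forms (R2).
N-6 and R-14 present → Z-44 forms (R5).
S-60 present → X-30 forms (R10).
X-30 and R-14 present → F-51 forms (R3).
F-51 and Z-44 present → N-16 forms (R1).
N-16 present → L-75 forms (R11).

Yes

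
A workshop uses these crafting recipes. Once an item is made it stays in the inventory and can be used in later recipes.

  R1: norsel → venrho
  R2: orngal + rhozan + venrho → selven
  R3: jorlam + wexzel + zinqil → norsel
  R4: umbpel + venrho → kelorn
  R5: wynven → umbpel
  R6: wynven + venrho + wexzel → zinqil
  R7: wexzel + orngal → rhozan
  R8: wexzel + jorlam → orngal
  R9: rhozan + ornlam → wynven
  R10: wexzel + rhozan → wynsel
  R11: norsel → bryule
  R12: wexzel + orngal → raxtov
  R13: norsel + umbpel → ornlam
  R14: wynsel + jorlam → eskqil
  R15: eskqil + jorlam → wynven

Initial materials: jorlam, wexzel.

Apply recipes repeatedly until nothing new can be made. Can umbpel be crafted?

wexzel + jorlam → orngal (R8).
wexzel + orngal → rhozan (R7).
wexzel + rhozan → wynsel (R10).
Using R14, wynsel and jorlam make eskqil.
eskqil + jorlam → wynven (R15).
Using R5, wynven makes umbpel.

Yes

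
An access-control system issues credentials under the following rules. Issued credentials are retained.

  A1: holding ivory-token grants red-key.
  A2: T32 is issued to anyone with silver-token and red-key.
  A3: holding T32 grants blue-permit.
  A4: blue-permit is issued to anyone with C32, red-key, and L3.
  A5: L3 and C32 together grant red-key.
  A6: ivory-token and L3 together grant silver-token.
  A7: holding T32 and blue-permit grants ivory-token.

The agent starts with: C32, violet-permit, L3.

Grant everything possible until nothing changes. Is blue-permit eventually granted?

Holding L3 and C32 grants red-key (A5).
Holding C32, red-key, and L3 grants blue-permit (A4).

Yes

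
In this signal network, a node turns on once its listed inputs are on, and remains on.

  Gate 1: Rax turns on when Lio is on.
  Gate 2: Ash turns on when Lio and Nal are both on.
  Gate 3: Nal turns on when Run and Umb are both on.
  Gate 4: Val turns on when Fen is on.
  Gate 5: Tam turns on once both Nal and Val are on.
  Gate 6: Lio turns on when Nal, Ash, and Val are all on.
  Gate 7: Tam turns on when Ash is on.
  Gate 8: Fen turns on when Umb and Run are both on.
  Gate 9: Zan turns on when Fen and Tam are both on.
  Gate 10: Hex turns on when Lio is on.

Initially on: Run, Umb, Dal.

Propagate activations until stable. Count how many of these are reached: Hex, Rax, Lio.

0

Hex would need Lio (Gate 10), but Lio never turns on.
Rax would need Lio (Gate 1), but Lio never turns on.
Lio would need Nal, Ash, and Val (Gate 6), but Ash never turns on.
None of the 3 are reached.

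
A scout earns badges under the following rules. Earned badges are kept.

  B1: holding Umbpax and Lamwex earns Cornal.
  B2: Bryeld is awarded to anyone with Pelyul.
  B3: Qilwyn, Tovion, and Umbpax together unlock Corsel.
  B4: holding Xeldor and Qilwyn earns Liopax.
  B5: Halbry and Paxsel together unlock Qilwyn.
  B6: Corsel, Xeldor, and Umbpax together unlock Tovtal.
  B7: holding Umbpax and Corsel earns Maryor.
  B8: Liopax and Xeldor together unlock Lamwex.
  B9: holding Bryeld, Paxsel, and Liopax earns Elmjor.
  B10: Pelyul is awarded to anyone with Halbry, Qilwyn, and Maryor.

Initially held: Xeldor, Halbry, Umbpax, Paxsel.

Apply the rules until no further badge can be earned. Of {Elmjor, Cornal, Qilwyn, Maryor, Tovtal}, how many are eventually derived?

With Halbry and Paxsel, Qilwyn is earned (B5).
With Xeldor and Qilwyn, Liopax is earned (B4).
With Liopax and Xeldor, Lamwex is earned (B8).
With Umbpax and Lamwex, Cornal is earned (B1).
Elmjor would need Bryeld, Paxsel, and Liopax (B9), but Bryeld is never earned.
Cornal: reached.
Qilwyn: reached.
Maryor would need Umbpax and Corsel (B7), but Corsel is never earned.
Tovtal would need Corsel, Xeldor, and Umbpax (B6), but Corsel is never earned.
Reached: Cornal and Qilwyn — 2 of the 5.

2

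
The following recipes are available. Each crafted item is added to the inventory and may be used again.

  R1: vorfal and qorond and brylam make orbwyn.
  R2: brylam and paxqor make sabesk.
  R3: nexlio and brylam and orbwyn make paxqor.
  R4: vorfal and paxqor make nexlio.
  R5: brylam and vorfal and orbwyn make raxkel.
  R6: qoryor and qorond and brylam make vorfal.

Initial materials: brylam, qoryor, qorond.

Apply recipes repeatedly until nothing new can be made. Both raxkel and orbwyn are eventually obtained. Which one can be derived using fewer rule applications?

orbwyn

orbwyn: qoryor and qorond and brylam → vorfal (R6). vorfal and qorond and brylam → orbwyn (R1). [2 rule applications]
raxkel: qoryor and qorond and brylam → vorfal (R6). vorfal and qorond and brylam → orbwyn (R1). brylam and vorfal and orbwyn → raxkel (R5). [3 rule applications]
orbwyn needs fewer.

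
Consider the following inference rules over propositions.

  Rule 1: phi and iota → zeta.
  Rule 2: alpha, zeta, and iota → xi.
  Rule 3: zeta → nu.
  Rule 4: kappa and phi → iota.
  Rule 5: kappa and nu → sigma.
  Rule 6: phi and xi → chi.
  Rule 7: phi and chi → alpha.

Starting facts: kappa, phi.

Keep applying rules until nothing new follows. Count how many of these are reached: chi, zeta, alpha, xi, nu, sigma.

From kappa and phi, Rule 4 gives iota.
phi and iota hold, so zeta follows (Rule 1).
zeta holds, so nu follows (Rule 3).
From kappa and nu, Rule 5 gives sigma.
chi would need phi and xi (Rule 6), but xi is never established.
zeta: reached.
alpha would need phi and chi (Rule 7), but chi is never established.
xi would need alpha, zeta, and iota (Rule 2), but alpha is never established.
nu: reached.
sigma: reached.
Reached: zeta, nu, and sigma — 3 of the 6.

3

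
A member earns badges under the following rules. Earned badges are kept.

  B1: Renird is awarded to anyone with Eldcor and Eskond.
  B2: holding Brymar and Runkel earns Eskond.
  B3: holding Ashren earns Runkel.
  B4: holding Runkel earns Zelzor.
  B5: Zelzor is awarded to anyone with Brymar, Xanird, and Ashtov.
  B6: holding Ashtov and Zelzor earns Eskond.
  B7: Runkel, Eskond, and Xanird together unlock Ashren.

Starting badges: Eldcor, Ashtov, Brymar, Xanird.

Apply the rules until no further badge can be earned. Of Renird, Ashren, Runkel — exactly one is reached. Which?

With Brymar, Xanird, and Ashtov, Zelzor is earned (B5).
With Ashtov and Zelzor, Eskond is earned (B6).
With Eldcor and Eskond, Renird is earned (B1).
Ashren would need Runkel, Eskond, and Xanird (B7), but Runkel is never earned. Runkel would need Ashren (B3), but Ashren is never earned.

Renird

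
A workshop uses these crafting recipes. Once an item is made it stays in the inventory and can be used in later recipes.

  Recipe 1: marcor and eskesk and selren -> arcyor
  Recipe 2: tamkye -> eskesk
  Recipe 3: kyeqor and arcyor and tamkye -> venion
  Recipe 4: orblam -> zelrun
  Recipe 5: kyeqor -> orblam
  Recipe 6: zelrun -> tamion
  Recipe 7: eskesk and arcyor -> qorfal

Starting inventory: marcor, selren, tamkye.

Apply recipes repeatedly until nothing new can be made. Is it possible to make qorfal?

Yes

tamkye -> eskesk (Recipe 2).
marcor and eskesk and selren -> arcyor (Recipe 1).
eskesk and arcyor -> qorfal (Recipe 7).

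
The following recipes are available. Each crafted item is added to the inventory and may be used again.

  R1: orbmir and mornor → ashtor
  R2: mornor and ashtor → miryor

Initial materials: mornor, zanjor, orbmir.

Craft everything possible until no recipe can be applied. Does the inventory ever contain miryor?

orbmir and mornor → ashtor (R1).
mornor and ashtor → miryor (R2).

Yes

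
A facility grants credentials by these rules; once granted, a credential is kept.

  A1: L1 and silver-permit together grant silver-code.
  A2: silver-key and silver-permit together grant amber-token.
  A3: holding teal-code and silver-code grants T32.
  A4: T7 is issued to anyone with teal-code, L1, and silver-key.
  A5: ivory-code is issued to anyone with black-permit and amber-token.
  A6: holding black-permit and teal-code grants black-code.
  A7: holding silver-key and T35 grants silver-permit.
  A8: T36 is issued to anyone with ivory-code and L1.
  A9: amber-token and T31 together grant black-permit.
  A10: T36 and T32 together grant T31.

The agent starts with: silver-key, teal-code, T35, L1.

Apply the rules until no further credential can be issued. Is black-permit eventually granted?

black-permit would need amber-token and T31 (A9), but T31 is never granted.

No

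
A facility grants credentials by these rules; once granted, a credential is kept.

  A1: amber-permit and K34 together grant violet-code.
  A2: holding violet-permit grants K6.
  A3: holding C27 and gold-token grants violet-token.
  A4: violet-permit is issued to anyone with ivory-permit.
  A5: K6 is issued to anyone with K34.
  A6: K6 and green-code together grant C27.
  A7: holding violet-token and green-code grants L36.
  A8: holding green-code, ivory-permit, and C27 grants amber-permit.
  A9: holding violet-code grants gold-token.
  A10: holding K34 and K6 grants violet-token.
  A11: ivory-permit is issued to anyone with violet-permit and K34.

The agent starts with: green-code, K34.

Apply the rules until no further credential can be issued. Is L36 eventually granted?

Yes

Holding K34 grants K6 (A5).
Holding K34 and K6 grants violet-token (A10).
Holding violet-token and green-code grants L36 (A7).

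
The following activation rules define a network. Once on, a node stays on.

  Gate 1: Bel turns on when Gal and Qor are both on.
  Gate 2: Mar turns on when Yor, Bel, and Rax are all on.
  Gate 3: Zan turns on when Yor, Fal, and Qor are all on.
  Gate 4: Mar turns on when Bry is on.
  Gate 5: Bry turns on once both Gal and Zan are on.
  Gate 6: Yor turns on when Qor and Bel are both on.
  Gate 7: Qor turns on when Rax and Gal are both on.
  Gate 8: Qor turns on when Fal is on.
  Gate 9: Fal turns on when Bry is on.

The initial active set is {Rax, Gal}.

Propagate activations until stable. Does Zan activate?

Zan would need Yor, Fal, and Qor (Gate 3), but Fal never turns on.

No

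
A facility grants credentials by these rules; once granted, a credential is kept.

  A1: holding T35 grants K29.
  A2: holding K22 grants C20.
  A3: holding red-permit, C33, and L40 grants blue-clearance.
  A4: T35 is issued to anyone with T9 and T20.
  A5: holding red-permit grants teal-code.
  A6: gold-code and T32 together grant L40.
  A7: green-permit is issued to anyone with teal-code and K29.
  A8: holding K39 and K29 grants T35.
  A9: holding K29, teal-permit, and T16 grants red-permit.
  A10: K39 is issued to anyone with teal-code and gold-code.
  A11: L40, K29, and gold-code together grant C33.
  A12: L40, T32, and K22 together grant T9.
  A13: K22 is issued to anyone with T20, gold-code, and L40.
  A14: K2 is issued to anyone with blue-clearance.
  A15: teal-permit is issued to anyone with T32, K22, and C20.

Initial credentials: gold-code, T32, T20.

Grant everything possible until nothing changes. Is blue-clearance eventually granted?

No

blue-clearance would need red-permit, C33, and L40 (A3), but red-permit is never granted.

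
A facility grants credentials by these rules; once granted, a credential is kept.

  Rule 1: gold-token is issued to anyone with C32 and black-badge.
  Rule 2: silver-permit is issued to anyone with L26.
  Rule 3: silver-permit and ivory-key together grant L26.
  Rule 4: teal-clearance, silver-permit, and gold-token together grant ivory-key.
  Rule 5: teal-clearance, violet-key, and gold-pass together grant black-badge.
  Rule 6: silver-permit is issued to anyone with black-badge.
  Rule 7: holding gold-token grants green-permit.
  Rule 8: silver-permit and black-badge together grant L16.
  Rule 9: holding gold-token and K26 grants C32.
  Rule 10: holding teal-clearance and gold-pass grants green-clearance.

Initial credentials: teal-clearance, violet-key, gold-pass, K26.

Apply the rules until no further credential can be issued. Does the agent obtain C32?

No

C32 would need gold-token and K26 (Rule 9), but gold-token is never granted.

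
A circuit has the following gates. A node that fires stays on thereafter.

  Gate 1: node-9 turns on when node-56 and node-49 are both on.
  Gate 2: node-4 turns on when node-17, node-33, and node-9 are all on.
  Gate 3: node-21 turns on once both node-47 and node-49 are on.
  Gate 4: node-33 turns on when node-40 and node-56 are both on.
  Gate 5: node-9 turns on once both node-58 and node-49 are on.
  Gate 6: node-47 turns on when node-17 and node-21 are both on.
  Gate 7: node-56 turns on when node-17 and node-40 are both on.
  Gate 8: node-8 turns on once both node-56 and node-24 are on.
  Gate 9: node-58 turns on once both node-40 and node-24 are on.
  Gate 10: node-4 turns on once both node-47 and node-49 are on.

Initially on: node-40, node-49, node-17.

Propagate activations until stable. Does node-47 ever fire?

No

node-47 would need node-17 and node-21 (Gate 6), but node-21 never turns on.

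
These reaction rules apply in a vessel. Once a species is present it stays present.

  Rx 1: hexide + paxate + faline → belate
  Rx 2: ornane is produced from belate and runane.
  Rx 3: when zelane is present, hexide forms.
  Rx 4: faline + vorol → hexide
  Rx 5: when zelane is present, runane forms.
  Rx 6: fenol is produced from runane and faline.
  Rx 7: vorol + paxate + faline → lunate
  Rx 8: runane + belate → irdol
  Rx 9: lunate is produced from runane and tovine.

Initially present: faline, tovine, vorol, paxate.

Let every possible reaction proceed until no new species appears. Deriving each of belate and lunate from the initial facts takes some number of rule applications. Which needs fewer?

lunate

lunate: vorol, paxate, and faline present → lunate forms (Rx 7). [1 rule application]
belate: faline and vorol present → hexide forms (Rx 4). hexide, paxate, and faline present → belate forms (Rx 1). [2 rule applications]
lunate needs fewer.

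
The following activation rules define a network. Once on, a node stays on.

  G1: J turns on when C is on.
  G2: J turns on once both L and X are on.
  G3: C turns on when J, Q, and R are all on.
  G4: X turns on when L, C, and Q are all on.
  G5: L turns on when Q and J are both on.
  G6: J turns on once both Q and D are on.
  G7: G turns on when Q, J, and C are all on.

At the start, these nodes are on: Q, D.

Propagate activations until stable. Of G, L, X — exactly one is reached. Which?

G6: Q and D on → J on.
G5: Q and J on → L on.
G would need Q, J, and C (G7), but C never turns on. X would need L, C, and Q (G4), but C never turns on.

L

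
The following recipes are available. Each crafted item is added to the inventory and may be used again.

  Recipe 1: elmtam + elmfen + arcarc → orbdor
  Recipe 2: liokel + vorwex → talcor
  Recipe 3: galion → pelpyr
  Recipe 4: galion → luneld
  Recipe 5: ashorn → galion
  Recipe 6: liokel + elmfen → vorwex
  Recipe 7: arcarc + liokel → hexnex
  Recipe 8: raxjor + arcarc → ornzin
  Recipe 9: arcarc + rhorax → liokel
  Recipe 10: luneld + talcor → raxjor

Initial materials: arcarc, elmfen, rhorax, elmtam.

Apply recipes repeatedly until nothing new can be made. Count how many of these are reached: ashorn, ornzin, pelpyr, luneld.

No rule produces ashorn, and it is not given.
ornzin would need raxjor and arcarc (Recipe 8), but raxjor is never obtained.
pelpyr would need galion (Recipe 3), but galion is never obtained.
luneld would need galion (Recipe 4), but galion is never obtained.
None of the 4 are reached.

0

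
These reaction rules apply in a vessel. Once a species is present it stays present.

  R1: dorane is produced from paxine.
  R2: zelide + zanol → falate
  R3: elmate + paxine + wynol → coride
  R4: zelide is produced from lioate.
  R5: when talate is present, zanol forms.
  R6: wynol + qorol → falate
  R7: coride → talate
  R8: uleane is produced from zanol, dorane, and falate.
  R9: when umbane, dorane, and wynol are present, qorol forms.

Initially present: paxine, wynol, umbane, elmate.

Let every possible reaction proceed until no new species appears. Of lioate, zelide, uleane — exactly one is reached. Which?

uleane

elmate, paxine, and wynol present → coride forms (R3).
paxine present → dorane forms (R1).
coride present → talate forms (R7).
umbane, dorane, and wynol present → qorol forms (R9).
talate present → zanol forms (R5).
wynol and qorol present → falate forms (R6).
zanol, dorane, and falate present → uleane forms (R8).
No rule produces lioate, and it is not given. zelide would need lioate (R4), but lioate never forms.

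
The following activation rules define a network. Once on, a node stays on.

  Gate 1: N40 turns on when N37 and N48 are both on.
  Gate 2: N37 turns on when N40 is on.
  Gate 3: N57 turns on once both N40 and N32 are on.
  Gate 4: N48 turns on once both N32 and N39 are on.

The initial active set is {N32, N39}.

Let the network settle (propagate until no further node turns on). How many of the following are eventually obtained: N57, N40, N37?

N57 would need N40 and N32 (Gate 3), but N40 never turns on.
N40 would need N37 and N48 (Gate 1), but N37 never turns on.
N37 would need N40 (Gate 2), but N40 never turns on.
None of the 3 are reached.

0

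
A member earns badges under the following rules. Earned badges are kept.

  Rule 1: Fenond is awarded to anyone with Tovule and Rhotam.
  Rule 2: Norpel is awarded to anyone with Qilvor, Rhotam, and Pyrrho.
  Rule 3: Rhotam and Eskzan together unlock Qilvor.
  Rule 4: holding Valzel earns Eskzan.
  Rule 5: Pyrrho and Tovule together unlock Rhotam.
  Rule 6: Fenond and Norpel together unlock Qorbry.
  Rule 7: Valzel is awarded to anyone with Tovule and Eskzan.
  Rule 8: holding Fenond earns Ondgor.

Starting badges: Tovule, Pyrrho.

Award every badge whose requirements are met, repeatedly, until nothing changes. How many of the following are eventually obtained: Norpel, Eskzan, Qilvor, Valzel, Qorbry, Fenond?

With Pyrrho and Tovule, Rhotam is earned (Rule 5).
With Tovule and Rhotam, Fenond is earned (Rule 1).
Norpel would need Qilvor, Rhotam, and Pyrrho (Rule 2), but Qilvor is never earned.
Eskzan would need Valzel (Rule 4), but Valzel is never earned.
Qilvor would need Rhotam and Eskzan (Rule 3), but Eskzan is never earned.
Valzel would need Tovule and Eskzan (Rule 7), but Eskzan is never earned.
Qorbry would need Fenond and Norpel (Rule 6), but Norpel is never earned.
Fenond: reached.
Reached: Fenond — 1 of the 6.

1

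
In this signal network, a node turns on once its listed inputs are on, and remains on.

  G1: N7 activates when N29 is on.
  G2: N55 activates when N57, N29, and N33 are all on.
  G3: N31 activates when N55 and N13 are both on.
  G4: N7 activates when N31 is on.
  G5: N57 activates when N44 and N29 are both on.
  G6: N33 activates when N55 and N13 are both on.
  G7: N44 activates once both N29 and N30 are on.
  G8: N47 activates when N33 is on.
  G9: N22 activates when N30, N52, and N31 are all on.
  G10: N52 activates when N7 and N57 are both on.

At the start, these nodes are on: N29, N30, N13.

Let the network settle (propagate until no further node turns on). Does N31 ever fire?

N31 would need N55 and N13 (G3), but N55 never turns on.

No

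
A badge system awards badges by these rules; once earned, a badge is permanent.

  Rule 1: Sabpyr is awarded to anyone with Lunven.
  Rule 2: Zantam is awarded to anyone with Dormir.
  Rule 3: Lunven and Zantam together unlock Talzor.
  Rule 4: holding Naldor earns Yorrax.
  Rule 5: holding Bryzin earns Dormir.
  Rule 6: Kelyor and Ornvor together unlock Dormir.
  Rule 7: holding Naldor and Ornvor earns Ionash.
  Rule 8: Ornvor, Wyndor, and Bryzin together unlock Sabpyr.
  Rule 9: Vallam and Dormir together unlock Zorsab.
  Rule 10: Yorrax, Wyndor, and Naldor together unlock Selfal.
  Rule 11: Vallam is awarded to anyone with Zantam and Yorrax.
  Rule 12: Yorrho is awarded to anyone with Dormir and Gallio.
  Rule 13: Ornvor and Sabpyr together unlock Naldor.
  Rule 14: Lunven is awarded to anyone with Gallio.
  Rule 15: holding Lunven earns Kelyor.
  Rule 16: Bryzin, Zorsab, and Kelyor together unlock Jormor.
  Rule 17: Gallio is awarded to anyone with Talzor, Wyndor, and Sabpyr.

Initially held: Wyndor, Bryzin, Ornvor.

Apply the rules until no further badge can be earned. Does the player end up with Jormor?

Jormor would need Bryzin, Zorsab, and Kelyor (Rule 16), but Kelyor is never earned.

No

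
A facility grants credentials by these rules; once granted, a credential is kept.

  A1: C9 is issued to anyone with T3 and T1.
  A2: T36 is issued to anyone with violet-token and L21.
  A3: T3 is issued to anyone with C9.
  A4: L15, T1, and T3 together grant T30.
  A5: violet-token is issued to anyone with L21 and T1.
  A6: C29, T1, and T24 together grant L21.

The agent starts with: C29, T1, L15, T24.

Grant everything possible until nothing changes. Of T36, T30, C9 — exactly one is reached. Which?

T36

Holding C29, T1, and T24 grants L21 (A6).
Holding L21 and T1 grants violet-token (A5).
Holding violet-token and L21 grants T36 (A2).
T30 would need L15, T1, and T3 (A4), but T3 is never granted. C9 would need T3 and T1 (A1), but T3 is never granted.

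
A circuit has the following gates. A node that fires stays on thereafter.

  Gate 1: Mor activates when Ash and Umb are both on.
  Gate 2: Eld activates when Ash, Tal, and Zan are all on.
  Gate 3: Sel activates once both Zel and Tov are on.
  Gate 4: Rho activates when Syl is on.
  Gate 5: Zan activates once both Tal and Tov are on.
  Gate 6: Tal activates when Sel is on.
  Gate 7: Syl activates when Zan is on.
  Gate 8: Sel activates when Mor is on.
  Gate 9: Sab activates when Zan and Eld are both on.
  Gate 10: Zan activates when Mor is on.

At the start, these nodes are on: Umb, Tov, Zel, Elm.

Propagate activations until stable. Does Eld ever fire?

Eld would need Ash, Tal, and Zan (Gate 2), but Ash never turns on.

No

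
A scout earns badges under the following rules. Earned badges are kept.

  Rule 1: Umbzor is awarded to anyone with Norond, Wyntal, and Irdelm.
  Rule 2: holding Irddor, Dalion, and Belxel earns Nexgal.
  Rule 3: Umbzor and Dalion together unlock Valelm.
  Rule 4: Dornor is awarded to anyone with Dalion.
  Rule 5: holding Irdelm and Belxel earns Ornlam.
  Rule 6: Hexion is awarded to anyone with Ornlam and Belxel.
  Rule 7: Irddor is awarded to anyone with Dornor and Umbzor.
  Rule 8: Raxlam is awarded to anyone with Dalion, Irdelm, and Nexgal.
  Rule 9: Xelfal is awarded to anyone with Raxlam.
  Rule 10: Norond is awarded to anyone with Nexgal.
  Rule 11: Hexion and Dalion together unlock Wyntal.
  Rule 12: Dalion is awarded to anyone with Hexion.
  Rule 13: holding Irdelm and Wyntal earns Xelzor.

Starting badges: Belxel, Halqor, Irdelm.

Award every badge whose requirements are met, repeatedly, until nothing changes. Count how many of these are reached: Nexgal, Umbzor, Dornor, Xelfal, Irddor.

With Irdelm and Belxel, Ornlam is earned (Rule 5).
With Ornlam and Belxel, Hexion is earned (Rule 6).
With Hexion, Dalion is earned (Rule 12).
With Dalion, Dornor is earned (Rule 4).
Nexgal would need Irddor, Dalion, and Belxel (Rule 2), but Irddor is never earned.
Umbzor would need Norond, Wyntal, and Irdelm (Rule 1), but Norond is never earned.
Dornor: reached.
Xelfal would need Raxlam (Rule 9), but Raxlam is never earned.
Irddor would need Dornor and Umbzor (Rule 7), but Umbzor is never earned.
Reached: Dornor — 1 of the 5.

1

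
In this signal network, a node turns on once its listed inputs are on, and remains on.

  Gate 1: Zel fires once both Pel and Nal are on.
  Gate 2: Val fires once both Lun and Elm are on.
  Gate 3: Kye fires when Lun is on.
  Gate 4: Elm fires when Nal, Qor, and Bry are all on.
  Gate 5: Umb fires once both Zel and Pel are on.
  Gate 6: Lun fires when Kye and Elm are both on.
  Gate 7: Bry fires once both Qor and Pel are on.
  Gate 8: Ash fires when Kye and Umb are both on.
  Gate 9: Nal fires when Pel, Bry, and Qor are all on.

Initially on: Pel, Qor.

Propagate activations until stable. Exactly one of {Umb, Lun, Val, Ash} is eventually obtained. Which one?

Gate 7: Qor and Pel on → Bry on.
Pel, Bry, and Qor are on, so Nal fires (Gate 9).
Pel and Nal are on, so Zel fires (Gate 1).
Zel and Pel are on, so Umb fires (Gate 5).
Lun would need Kye and Elm (Gate 6), but Kye never turns on. Val would need Lun and Elm (Gate 2), but Lun never turns on. Ash would need Kye and Umb (Gate 8), but Kye never turns on.

Umb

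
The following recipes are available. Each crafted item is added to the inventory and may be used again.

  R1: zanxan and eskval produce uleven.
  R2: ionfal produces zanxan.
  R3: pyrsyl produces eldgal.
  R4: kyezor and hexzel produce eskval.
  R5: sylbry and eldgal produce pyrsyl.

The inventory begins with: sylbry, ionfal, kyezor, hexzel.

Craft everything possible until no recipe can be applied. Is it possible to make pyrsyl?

pyrsyl would need sylbry and eldgal (R5), but eldgal is never obtained.

No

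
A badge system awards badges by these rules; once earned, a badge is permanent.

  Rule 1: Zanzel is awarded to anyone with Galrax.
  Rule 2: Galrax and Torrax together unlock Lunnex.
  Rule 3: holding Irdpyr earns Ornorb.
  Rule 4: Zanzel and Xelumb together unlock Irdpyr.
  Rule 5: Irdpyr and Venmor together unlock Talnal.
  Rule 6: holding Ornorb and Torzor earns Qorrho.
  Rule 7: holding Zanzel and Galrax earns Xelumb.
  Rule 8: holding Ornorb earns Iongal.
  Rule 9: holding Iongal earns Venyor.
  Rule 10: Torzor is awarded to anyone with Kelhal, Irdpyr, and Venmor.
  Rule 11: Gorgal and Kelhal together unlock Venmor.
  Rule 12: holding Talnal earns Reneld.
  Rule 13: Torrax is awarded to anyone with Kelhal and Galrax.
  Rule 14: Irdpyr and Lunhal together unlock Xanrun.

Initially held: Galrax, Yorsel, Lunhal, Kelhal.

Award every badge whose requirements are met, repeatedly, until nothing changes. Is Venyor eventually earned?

Yes

With Galrax, Zanzel is earned (Rule 1).
With Zanzel and Galrax, Xelumb is earned (Rule 7).
With Zanzel and Xelumb, Irdpyr is earned (Rule 4).
With Irdpyr, Ornorb is earned (Rule 3).
With Ornorb, Iongal is earned (Rule 8).
With Iongal, Venyor is earned (Rule 9).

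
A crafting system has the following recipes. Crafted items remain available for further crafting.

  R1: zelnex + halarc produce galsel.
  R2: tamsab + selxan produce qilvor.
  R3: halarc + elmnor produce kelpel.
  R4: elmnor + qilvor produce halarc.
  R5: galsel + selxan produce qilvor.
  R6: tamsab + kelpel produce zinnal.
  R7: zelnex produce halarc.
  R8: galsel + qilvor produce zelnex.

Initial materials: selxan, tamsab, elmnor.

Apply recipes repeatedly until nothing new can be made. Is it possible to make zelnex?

No

zelnex would need galsel and qilvor (R8), but galsel is never obtained.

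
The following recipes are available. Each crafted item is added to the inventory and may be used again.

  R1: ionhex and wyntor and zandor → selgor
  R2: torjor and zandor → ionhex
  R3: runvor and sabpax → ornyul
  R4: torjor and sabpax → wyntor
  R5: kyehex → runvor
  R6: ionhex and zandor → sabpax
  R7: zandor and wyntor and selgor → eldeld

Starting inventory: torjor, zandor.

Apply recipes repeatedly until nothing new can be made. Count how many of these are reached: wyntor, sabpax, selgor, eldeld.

Using R2, torjor and zandor make ionhex.
ionhex and zandor → sabpax (R6).
torjor and sabpax → wyntor (R4).
Using R1, ionhex, wyntor, and zandor make selgor.
zandor and wyntor and selgor → eldeld (R7).
wyntor: reached.
sabpax: reached.
selgor: reached.
eldeld: reached.
All 4 are reached.

4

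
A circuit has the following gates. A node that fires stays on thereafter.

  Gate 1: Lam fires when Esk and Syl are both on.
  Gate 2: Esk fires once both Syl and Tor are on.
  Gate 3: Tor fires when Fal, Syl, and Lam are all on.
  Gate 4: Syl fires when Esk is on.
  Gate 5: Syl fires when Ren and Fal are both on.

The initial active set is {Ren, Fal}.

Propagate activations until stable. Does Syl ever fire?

Yes

Gate 5: Ren and Fal on → Syl on.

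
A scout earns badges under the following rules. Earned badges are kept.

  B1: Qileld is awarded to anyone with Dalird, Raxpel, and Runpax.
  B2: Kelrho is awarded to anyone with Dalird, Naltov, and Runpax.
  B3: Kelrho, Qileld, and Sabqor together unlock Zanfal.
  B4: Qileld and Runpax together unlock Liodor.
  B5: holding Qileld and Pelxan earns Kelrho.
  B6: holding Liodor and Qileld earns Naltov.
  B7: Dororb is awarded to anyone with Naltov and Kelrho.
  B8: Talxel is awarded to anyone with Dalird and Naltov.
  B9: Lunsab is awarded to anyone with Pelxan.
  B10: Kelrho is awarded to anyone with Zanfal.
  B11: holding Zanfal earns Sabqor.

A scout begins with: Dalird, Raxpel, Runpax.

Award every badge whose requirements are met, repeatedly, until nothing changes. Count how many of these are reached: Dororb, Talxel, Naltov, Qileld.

4

With Dalird, Raxpel, and Runpax, Qileld is earned (B1).
With Qileld and Runpax, Liodor is earned (B4).
With Liodor and Qileld, Naltov is earned (B6).
With Dalird, Naltov, and Runpax, Kelrho is earned (B2).
With Dalird and Naltov, Talxel is earned (B8).
With Naltov and Kelrho, Dororb is earned (B7).
Dororb: reached.
Talxel: reached.
Naltov: reached.
Qileld: reached.
All 4 are reached.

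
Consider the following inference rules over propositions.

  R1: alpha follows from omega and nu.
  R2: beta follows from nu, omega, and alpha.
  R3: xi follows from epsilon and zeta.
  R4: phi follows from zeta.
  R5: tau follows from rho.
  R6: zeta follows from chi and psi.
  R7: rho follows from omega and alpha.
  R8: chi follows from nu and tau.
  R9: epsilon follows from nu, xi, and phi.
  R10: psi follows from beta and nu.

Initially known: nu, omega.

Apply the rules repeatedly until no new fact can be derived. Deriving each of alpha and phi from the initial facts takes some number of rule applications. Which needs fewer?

alpha

alpha: From omega and nu, R1 gives alpha. [1 rule application]
phi: omega and nu hold, so alpha follows (R1). From nu, omega, and alpha, R2 gives beta. omega and alpha hold, so rho follows (R7). beta and nu hold, so psi follows (R10). From rho, R5 gives tau. From nu and tau, R8 gives chi. From chi and psi, R6 gives zeta. From zeta, R4 gives phi. [8 rule applications]
alpha needs fewer.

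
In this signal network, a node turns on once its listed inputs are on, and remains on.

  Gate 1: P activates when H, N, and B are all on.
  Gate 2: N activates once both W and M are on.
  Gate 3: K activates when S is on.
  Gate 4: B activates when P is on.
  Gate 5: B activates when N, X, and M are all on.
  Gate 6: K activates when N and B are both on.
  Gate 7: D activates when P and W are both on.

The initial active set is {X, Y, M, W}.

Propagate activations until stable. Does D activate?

D would need P and W (Gate 7), but P never turns on.

No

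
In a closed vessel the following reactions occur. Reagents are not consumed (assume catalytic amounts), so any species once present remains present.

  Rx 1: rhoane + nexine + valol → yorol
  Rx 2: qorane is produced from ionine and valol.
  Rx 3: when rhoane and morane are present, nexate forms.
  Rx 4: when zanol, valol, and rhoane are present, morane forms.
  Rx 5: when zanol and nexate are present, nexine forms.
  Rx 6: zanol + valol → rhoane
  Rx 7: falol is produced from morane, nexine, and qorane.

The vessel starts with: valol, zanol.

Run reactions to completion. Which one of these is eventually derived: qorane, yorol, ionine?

zanol and valol present → rhoane forms (Rx 6).
zanol, valol, and rhoane present → morane forms (Rx 4).
rhoane and morane present → nexate forms (Rx 3).
zanol and nexate present → nexine forms (Rx 5).
rhoane, nexine, and valol present → yorol forms (Rx 1).
qorane would need ionine and valol (Rx 2), but ionine never forms. No rule produces ionine, and it is not given.

yorol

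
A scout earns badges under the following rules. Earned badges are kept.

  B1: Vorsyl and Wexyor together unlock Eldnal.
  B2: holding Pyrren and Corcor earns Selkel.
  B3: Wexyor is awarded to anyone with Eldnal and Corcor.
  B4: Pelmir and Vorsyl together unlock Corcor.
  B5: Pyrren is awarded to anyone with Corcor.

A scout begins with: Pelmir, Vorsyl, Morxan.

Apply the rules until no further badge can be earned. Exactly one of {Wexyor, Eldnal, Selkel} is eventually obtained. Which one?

Selkel

With Pelmir and Vorsyl, Corcor is earned (B4).
With Corcor, Pyrren is earned (B5).
With Pyrren and Corcor, Selkel is earned (B2).
Wexyor would need Eldnal and Corcor (B3), but Eldnal is never earned. Eldnal would need Vorsyl and Wexyor (B1), but Wexyor is never earned.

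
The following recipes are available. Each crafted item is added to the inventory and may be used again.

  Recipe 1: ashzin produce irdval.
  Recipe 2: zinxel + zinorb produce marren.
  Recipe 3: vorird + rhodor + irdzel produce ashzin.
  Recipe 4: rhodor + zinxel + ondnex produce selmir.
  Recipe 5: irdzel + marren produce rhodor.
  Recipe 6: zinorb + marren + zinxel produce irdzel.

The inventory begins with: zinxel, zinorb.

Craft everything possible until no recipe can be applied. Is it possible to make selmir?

No

selmir would need rhodor, zinxel, and ondnex (Recipe 4), but ondnex is never obtained.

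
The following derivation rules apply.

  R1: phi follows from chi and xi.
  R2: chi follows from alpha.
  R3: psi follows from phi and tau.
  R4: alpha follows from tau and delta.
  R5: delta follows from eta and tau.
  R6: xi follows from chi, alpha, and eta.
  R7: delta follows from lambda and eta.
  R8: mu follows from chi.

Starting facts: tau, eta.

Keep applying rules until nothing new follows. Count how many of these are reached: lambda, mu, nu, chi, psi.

3

From eta and tau, R5 gives delta.
From tau and delta, R4 gives alpha.
alpha holds, so chi follows (R2).
chi, alpha, and eta hold, so xi follows (R6).
From chi, R8 gives mu.
From chi and xi, R1 gives phi.
phi and tau hold, so psi follows (R3).
No rule produces lambda, and it is not given.
mu: reached.
No rule produces nu, and it is not given.
chi: reached.
psi: reached.
Reached: mu, chi, and psi — 3 of the 5.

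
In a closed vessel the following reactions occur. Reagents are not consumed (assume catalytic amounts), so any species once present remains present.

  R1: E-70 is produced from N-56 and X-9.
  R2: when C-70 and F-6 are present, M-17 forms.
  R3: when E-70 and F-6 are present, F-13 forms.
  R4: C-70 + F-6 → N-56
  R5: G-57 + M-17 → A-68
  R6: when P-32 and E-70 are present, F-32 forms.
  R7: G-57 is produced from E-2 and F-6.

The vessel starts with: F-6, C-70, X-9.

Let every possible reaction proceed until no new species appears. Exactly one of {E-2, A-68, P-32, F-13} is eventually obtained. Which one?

C-70 and F-6 present → N-56 forms (R4).
N-56 and X-9 present → E-70 forms (R1).
E-70 and F-6 present → F-13 forms (R3).
No rule produces P-32, and it is not given. A-68 would need G-57 and M-17 (R5), but G-57 never forms. No rule produces E-2, and it is not given.

F-13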